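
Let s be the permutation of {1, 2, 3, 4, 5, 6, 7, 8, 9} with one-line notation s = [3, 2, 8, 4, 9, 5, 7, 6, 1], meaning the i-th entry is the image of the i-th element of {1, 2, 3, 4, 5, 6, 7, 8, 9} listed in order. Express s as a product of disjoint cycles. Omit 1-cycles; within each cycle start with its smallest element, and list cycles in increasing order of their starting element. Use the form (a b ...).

From 1: 1 → 3 → 8 → 6 → 5 → 9 → 1, closing the cycle (1 3 8 6 5 9).
Repeating from the next unused element and collecting all non-trivial cycles gives (1 3 8 6 5 9).

(1 3 8 6 5 9)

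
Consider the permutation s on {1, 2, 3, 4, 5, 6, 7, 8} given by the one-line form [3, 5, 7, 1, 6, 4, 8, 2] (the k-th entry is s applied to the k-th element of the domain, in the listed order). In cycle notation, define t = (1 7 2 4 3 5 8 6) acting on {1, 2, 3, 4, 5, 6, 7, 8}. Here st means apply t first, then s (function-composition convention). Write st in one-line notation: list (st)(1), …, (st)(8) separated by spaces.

(st)(x) = s(t(x)). Computing each image: s(t(1)) = s(7) = 8, s(t(2)) = s(4) = 1, s(t(3)) = s(5) = 6, s(t(4)) = s(3) = 7, s(t(5)) = s(8) = 2, s(t(6)) = s(1) = 3, s(t(7)) = s(2) = 5, s(t(8)) = s(6) = 4.
Hence st = [8 1 6 7 2 3 5 4].

8 1 6 7 2 3 5 4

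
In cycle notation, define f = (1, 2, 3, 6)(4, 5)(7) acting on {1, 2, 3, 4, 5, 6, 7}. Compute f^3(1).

1 lies in the 4-cycle (1, 2, 3, 6).
Stepping 3 places around the cycle: 1 → 2 → 3 → 6.

6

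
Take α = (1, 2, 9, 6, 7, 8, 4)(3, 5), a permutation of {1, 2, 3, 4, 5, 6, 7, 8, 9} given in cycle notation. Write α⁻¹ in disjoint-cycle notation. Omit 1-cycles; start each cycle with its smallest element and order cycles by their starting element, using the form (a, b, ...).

The inverse reverses each cycle.
After reversing and putting each cycle's least element first, α⁻¹ = (1, 4, 8, 7, 6, 9, 2)(3, 5).

(1, 4, 8, 7, 6, 9, 2)(3, 5)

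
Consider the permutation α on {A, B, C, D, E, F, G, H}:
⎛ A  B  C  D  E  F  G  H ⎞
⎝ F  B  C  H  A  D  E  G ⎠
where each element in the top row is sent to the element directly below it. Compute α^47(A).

Tracing A → F → … returns to A after 6 steps, so A lies in a 6-cycle (A, F, D, H, G, E).
Powers repeat with period 6 on this cycle, and 47 mod 6 = 5, so α^47(A) = α^5(A).
Advancing 5 steps from A: A → F → D → H → G → E.

E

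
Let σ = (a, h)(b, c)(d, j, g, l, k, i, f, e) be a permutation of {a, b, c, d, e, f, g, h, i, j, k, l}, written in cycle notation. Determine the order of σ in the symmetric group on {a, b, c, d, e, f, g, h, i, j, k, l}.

The disjoint cycles have lengths 8, 2, 2.
The order of σ is the least common multiple of its cycle lengths: lcm(8, 2, 2) = 8.

8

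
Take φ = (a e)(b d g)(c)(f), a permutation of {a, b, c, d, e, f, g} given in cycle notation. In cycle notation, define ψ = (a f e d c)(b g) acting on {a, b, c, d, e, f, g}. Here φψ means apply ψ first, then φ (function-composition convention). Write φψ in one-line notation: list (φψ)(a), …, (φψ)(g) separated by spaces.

f b e c g a d

Chase each element through ψ then φ: a → f → f; b → g → b; c → a → e; d → c → c; e → d → g; f → e → a; g → b → d.
So φψ in one-line form is f b e c g a d.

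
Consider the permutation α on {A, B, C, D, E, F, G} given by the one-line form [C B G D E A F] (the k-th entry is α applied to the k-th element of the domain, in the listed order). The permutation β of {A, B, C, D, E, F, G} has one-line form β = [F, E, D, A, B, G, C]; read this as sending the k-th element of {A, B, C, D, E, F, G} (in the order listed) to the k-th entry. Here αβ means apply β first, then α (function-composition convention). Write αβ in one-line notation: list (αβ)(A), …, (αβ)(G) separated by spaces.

Chase each element through β then α: A → F → A; B → E → E; C → D → D; D → A → C; E → B → B; F → G → F; G → C → G.
So αβ in one-line form is A E D C B F G.

A E D C B F G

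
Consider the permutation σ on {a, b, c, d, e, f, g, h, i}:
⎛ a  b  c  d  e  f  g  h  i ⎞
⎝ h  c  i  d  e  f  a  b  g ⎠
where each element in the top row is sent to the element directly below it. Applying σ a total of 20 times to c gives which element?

g

Tracing c → i → … returns to c after 6 steps, so c lies in a 6-cycle (a, h, b, c, i, g).
On a 6-cycle, σ^6 is the identity, so σ^20 = σ^2 there (20 ≡ 2 mod 6).
Advancing 2 steps from c: c → i → g.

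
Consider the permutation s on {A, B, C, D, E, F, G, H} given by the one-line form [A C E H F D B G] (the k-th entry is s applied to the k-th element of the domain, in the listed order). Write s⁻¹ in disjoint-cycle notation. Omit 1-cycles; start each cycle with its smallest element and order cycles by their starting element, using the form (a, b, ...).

The cycle decomposition of s is (B, C, E, F, D, H, G).
Reversing each cycle (and rotating so the smallest element leads) gives s⁻¹ = (B, G, H, D, F, E, C).

(B, G, H, D, F, E, C)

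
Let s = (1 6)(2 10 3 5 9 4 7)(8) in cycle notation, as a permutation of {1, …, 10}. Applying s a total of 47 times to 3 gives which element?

3 lies in the 7-cycle (2 10 3 5 9 4 7).
Since the cycle has length 7, s^47 acts on it the same as s^5 (47 mod 7 = 5).
Stepping 5 places around the cycle: 3 → 5 → 9 → 4 → 7 → 2.

2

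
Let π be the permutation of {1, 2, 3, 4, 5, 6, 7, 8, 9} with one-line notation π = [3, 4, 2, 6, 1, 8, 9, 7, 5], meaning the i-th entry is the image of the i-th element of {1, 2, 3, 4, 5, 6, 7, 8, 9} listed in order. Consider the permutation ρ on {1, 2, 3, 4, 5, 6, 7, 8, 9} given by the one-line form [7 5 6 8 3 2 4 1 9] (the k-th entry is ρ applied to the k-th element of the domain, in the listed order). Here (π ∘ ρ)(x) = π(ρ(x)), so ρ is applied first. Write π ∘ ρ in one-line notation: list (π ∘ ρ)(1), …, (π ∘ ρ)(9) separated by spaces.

9 1 8 7 2 4 6 3 5

For each element, apply ρ then π: 1 → 7 → 9; 2 → 5 → 1; 3 → 6 → 8; 4 → 8 → 7; 5 → 3 → 2; 6 → 2 → 4; 7 → 4 → 6; 8 → 1 → 3; 9 → 9 → 5.
So π ∘ ρ in one-line form is 9 1 8 7 2 4 6 3 5.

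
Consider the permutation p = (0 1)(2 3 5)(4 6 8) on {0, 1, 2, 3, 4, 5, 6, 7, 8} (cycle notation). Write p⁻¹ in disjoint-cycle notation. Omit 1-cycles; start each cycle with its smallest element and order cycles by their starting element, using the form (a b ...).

(0 1)(2 5 3)(4 8 6)

The inverse reverses each cycle.
After reversing and putting each cycle's least element first, p⁻¹ = (0 1)(2 5 3)(4 8 6).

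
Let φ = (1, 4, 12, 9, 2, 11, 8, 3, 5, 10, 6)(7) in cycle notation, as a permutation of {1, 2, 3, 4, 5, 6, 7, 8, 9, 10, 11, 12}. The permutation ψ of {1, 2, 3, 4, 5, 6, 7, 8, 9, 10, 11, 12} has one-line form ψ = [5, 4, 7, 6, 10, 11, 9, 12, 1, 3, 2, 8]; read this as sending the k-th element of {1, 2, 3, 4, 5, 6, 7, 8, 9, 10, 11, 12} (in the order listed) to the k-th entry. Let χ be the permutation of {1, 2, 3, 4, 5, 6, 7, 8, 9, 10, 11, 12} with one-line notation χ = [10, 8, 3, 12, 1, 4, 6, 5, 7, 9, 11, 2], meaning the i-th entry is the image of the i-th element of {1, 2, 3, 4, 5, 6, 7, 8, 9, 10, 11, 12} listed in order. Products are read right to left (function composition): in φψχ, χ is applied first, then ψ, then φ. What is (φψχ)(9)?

2

Chase 9: χ(9) = 7; ψ(7) = 9; φ(9) = 2. Hence (φψχ)(9) = 2.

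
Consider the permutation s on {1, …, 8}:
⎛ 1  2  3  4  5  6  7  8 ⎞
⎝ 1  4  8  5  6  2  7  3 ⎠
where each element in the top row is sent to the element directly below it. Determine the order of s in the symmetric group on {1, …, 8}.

4

Decomposing into disjoint cycles gives cycle lengths 4, 2, 1, 1.
Since disjoint cycles commute, ord(s) = lcm(4, 2) = 4.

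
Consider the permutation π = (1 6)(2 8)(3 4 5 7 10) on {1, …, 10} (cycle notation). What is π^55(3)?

3 lies in the 5-cycle (3 4 5 7 10).
Since the cycle has length 5, π^55 acts on it the same as π^0 (55 mod 5 = 0).
So π^55(3) = 3.

3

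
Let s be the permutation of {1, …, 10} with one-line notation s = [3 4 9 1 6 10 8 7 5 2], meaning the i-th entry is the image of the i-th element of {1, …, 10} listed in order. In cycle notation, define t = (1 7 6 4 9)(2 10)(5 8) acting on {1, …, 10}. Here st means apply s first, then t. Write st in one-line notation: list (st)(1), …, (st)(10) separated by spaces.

3 9 1 7 4 2 5 6 8 10

(st)(x) = t(s(x)). Computing each image: t(s(1)) = t(3) = 3, t(s(2)) = t(4) = 9, t(s(3)) = t(9) = 1, t(s(4)) = t(1) = 7, t(s(5)) = t(6) = 4, t(s(6)) = t(10) = 2, t(s(7)) = t(8) = 5, t(s(8)) = t(7) = 6, t(s(9)) = t(5) = 8, t(s(10)) = t(2) = 10.
Hence st = [3 9 1 7 4 2 5 6 8 10].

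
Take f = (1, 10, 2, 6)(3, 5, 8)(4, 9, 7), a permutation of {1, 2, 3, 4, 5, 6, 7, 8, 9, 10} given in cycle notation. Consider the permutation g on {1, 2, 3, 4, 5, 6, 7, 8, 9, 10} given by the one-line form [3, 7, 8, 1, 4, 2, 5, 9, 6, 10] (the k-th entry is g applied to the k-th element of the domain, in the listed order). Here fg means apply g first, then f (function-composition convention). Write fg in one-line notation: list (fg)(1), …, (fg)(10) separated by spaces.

5 4 3 10 9 6 8 7 1 2

Chase each element through g then f: 1 → 3 → 5; 2 → 7 → 4; 3 → 8 → 3; 4 → 1 → 10; 5 → 4 → 9; 6 → 2 → 6; 7 → 5 → 8; 8 → 9 → 7; 9 → 6 → 1; 10 → 10 → 2.
So fg in one-line form is 5 4 3 10 9 6 8 7 1 2.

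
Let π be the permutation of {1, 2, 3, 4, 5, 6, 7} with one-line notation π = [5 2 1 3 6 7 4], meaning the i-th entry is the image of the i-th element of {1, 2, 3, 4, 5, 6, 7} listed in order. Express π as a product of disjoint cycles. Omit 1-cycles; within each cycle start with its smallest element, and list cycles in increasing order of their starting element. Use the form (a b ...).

From 1: 1 → 5 → 6 → 7 → 4 → 3 → 1, closing the cycle (1 5 6 7 4 3).
Continuing from each remaining unvisited element yields (1 5 6 7 4 3).

(1 5 6 7 4 3)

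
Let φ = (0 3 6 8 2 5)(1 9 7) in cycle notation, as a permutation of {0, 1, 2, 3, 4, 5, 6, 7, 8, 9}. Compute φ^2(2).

0

2 lies in the 6-cycle (0 3 6 8 2 5).
Advancing 2 steps from 2: 2 → 5 → 0.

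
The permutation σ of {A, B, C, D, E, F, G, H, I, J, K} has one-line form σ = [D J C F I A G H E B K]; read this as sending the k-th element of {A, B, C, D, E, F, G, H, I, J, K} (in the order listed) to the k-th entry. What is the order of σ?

The disjoint-cycle form of σ has cycle lengths 3, 2, 2, 1, 1, 1, 1.
The order is lcm(3, 2, 2) = 6.

6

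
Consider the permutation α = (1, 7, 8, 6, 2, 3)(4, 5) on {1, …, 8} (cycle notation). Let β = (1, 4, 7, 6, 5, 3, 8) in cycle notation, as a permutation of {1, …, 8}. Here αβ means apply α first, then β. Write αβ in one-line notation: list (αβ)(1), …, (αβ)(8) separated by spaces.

Chase each element through α then β: 1 → 7 → 6; 2 → 3 → 8; 3 → 1 → 4; 4 → 5 → 3; 5 → 4 → 7; 6 → 2 → 2; 7 → 8 → 1; 8 → 6 → 5.
Collecting the images, αβ = [6 8 4 3 7 2 1 5].

6 8 4 3 7 2 1 5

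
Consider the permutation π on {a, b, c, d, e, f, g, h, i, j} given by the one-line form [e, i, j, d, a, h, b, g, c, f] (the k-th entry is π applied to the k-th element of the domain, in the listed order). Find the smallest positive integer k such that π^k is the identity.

14

Writing π as disjoint cycles, the cycle lengths are 7, 2, 1.
The order of π is the least common multiple of its cycle lengths: lcm(7, 2) = 14.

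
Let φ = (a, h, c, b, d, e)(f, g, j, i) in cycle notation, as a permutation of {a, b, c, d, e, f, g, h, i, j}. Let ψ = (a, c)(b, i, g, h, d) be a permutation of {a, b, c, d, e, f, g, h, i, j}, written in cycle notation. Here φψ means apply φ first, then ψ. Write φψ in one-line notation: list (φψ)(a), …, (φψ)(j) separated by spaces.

d b i e c h j a f g

For each element, apply φ then ψ: a → h → d; b → d → b; c → b → i; d → e → e; e → a → c; f → g → h; g → j → j; h → c → a; i → f → f; j → i → g.
So φψ in one-line form is d b i e c h j a f g.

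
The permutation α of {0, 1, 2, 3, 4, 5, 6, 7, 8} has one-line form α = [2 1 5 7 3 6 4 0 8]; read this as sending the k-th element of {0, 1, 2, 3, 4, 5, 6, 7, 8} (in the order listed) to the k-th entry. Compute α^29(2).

Tracing 2 → 5 → … returns to 2 after 7 steps, so 2 lies in a 7-cycle (0, 2, 5, 6, 4, 3, 7).
Powers repeat with period 7 on this cycle, and 29 mod 7 = 1, so α^29(2) = α^1(2).
Stepping 1 place around the cycle: 2 → 5.

5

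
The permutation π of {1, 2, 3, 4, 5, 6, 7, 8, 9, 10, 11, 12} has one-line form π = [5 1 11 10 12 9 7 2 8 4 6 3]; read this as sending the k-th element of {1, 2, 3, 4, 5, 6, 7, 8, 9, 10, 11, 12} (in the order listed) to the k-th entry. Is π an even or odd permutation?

In disjoint-cycle form the cycle lengths are 9, 2, 1.
A cycle is odd iff its length is even; π has 1 even-length cycle, so sgn(π) = (−1)^1 and π is odd.

odd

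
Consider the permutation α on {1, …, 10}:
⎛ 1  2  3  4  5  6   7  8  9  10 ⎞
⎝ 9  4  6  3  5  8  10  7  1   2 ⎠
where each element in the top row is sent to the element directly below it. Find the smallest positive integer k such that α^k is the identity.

Writing α as disjoint cycles, the cycle lengths are 7, 2, 1.
Since disjoint cycles commute, ord(α) = lcm(7, 2) = 14.

14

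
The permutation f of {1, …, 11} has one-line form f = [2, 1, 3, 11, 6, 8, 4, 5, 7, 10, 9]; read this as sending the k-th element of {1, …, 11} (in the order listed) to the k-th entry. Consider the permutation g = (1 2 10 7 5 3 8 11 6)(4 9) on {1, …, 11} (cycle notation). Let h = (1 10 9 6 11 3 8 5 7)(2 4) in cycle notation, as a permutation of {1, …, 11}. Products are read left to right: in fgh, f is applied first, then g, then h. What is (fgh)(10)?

1

Apply the permutations in order: f(10) = 10, then g(10) = 7, then h(7) = 1. So (fgh)(10) = 1.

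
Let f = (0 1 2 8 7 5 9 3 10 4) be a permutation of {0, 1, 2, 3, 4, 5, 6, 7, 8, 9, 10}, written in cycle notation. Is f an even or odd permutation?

odd

The cycle lengths are 10, 1.
A cycle is odd iff its length is even; f has 1 even-length cycle, so sgn(f) = (−1)^1 and f is odd.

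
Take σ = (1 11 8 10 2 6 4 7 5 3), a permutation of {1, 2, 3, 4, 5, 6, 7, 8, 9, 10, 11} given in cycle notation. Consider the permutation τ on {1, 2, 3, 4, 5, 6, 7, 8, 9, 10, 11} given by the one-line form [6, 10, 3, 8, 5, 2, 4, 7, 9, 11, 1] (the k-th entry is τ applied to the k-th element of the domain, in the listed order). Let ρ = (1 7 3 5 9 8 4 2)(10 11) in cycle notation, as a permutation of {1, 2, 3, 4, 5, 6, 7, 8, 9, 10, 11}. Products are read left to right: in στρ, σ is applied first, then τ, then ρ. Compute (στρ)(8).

10

Apply the permutations in order: σ(8) = 10, then τ(10) = 11, then ρ(11) = 10. So (στρ)(8) = 10.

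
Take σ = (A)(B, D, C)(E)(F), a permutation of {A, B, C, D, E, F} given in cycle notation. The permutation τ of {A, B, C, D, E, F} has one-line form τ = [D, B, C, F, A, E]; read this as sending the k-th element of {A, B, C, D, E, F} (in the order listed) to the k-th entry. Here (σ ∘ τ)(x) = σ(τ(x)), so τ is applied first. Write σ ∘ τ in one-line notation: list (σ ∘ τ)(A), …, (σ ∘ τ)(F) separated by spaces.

For each element, apply τ then σ: A → D → C; B → B → D; C → C → B; D → F → F; E → A → A; F → E → E.
So σ ∘ τ in one-line form is C D B F A E.

C D B F A E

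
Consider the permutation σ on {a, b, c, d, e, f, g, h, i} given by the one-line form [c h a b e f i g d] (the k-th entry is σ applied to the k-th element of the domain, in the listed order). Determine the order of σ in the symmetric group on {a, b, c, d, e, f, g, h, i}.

Decomposing into disjoint cycles gives cycle lengths 5, 2, 1, 1.
Since disjoint cycles commute, ord(σ) = lcm(5, 2) = 10.

10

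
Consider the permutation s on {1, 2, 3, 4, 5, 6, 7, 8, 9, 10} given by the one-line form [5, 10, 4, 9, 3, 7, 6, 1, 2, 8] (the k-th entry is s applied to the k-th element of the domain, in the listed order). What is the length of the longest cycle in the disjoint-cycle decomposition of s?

8

Decomposing into disjoint cycles gives (1, 5, 3, 4, 9, 2, 10, 8)(6, 7); the longest has length 8.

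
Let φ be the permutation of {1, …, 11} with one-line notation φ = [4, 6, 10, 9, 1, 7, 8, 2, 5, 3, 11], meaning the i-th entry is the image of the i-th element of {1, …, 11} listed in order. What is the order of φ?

4

The disjoint-cycle form of φ has cycle lengths 4, 4, 2, 1.
The order of φ is the least common multiple of its cycle lengths: lcm(4, 4, 2) = 4.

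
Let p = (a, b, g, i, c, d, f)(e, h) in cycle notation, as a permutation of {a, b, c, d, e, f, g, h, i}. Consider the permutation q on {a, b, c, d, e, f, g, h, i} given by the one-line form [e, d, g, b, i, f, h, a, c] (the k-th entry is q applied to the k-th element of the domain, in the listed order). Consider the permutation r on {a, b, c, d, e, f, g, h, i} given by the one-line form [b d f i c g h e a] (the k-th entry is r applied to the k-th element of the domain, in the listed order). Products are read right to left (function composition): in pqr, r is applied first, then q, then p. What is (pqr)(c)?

Apply the permutations in order: r(c) = f, then q(f) = f, then p(f) = a. So (pqr)(c) = a.

a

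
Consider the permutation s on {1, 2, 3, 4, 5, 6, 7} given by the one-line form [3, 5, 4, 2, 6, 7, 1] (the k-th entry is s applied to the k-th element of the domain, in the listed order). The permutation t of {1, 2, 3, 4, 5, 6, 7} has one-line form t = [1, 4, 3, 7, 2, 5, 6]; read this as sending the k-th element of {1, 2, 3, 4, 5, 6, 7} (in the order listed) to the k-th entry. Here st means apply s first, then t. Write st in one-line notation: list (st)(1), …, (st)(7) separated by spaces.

3 2 7 4 5 6 1

(st)(x) = t(s(x)). Computing each image: t(s(1)) = t(3) = 3, t(s(2)) = t(5) = 2, t(s(3)) = t(4) = 7, t(s(4)) = t(2) = 4, t(s(5)) = t(6) = 5, t(s(6)) = t(7) = 6, t(s(7)) = t(1) = 1.
Hence st = [3 2 7 4 5 6 1].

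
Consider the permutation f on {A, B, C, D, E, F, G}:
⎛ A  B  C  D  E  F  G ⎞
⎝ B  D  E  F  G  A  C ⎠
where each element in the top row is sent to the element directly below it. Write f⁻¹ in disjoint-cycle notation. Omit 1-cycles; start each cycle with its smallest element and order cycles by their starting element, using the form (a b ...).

(A F D B)(C G E)

The cycle decomposition of f is (A B D F)(C E G).
The inverse reverses every cycle; in canonical form, f⁻¹ = (A F D B)(C G E).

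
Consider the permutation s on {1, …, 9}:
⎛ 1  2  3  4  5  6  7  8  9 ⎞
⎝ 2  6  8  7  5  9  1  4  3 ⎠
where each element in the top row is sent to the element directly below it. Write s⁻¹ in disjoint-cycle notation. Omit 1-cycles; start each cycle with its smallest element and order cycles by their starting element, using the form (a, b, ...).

First write s in disjoint cycles: (1, 2, 6, 9, 3, 8, 4, 7).
Reversing each cycle (and rotating so the smallest element leads) gives s⁻¹ = (1, 7, 4, 8, 3, 9, 6, 2).

(1, 7, 4, 8, 3, 9, 6, 2)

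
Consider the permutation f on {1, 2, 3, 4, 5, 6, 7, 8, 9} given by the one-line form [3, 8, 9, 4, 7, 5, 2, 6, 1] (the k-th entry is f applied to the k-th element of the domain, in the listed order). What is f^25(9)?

1

Tracing 9 → 1 → … returns to 9 after 3 steps, so 9 lies in a 3-cycle (1 3 9).
Since the cycle has length 3, f^25 acts on it the same as f^1 (25 mod 3 = 1).
Stepping 1 place around the cycle: 9 → 1.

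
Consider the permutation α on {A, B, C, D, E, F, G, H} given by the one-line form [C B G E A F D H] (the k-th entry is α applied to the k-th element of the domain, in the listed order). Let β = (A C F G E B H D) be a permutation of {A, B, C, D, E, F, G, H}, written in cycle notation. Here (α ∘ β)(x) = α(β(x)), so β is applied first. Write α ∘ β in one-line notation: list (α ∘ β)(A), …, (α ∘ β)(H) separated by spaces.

G H F C B D A E

(α ∘ β)(x) = α(β(x)). Computing each image: α(β(A)) = α(C) = G, α(β(B)) = α(H) = H, α(β(C)) = α(F) = F, α(β(D)) = α(A) = C, α(β(E)) = α(B) = B, α(β(F)) = α(G) = D, α(β(G)) = α(E) = A, α(β(H)) = α(D) = E.
Hence α ∘ β = [G H F C B D A E].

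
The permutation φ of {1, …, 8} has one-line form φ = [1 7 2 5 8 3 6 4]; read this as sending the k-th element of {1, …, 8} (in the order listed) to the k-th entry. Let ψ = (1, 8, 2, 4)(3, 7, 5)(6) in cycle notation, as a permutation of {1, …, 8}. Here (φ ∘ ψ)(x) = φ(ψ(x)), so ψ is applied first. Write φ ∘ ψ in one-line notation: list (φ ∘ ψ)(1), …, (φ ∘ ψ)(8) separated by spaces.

4 5 6 1 2 3 8 7

Chase each element through ψ then φ: 1 → 8 → 4; 2 → 4 → 5; 3 → 7 → 6; 4 → 1 → 1; 5 → 3 → 2; 6 → 6 → 3; 7 → 5 → 8; 8 → 2 → 7.
Collecting the images, φ ∘ ψ = [4 5 6 1 2 3 8 7].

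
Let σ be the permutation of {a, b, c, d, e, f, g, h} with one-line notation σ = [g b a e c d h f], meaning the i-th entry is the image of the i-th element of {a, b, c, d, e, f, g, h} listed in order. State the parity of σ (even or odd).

In disjoint-cycle form the cycle lengths are 7, 1.
A cycle is odd iff its length is even; σ has 0 even-length cycles, so sgn(σ) = (−1)^0 and σ is even.

even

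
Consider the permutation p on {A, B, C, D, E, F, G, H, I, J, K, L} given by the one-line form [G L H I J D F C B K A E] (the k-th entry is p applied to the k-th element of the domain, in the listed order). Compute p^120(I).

I

Tracing I → B → … returns to I after 10 steps, so I lies in a 10-cycle (A G F D I B L E J K).
Powers repeat with period 10 on this cycle, and 120 mod 10 = 0, so p^120(I) = p^0(I).
So p^120(I) = I.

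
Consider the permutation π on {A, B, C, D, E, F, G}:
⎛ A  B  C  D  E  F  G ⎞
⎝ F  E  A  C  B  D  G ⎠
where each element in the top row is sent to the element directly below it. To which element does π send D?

The entry below D in the array is C, so π(D) = C.

C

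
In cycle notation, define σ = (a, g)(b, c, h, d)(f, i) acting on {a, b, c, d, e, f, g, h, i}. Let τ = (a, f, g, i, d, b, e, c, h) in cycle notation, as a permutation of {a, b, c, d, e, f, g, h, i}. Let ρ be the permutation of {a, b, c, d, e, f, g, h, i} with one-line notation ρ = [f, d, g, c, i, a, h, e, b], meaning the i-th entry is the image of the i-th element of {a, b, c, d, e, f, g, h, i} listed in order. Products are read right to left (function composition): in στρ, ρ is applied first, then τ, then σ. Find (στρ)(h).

h

Chase h: ρ(h) = e; τ(e) = c; σ(c) = h. Hence (στρ)(h) = h.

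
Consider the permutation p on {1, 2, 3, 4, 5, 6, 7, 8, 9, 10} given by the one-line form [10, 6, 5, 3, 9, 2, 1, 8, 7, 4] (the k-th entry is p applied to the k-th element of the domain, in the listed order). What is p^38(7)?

4

Tracing 7 → 1 → … returns to 7 after 7 steps, so 7 lies in a 7-cycle (1 10 4 3 5 9 7).
Powers repeat with period 7 on this cycle, and 38 mod 7 = 3, so p^38(7) = p^3(7).
Advancing 3 steps from 7: 7 → 1 → 10 → 4.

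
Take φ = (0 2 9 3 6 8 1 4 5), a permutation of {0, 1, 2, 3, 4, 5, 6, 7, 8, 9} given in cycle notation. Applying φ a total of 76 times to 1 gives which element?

1 lies in the 9-cycle (0 2 9 3 6 8 1 4 5).
Powers repeat with period 9 on this cycle, and 76 mod 9 = 4, so φ^76(1) = φ^4(1).
Advancing 4 steps from 1: 1 → 4 → 5 → 0 → 2.

2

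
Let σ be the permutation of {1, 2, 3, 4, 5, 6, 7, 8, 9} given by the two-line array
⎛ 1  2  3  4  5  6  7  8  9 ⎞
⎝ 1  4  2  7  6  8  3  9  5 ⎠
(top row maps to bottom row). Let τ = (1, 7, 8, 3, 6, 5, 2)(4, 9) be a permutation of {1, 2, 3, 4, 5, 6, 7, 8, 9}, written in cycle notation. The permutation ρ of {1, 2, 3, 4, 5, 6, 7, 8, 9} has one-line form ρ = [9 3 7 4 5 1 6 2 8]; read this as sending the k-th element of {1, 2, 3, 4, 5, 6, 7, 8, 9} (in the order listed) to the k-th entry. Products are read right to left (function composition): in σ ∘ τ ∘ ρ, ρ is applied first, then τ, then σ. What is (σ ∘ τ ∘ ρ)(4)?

5

(σ ∘ τ ∘ ρ)(4) = σ(τ(ρ(4))). ρ(4) = 4, then τ(4) = 9, then σ(9) = 5, so the result is 5.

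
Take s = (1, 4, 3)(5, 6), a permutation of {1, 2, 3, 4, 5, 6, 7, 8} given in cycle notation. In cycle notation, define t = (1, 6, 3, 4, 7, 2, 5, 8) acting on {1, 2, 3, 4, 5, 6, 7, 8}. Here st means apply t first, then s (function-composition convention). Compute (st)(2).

(st)(2) = s(t(2)). t(2) = 5, then s(5) = 6. So (st)(2) = 6.

6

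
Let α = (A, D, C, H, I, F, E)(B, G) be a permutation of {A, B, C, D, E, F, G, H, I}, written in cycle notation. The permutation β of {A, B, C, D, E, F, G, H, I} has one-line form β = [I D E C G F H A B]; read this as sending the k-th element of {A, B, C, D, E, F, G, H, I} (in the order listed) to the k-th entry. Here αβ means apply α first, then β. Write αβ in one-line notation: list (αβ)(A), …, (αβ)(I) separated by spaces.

C H A E I G D B F

For each element, apply α then β: A → D → C; B → G → H; C → H → A; D → C → E; E → A → I; F → E → G; G → B → D; H → I → B; I → F → F.
So αβ in one-line form is C H A E I G D B F.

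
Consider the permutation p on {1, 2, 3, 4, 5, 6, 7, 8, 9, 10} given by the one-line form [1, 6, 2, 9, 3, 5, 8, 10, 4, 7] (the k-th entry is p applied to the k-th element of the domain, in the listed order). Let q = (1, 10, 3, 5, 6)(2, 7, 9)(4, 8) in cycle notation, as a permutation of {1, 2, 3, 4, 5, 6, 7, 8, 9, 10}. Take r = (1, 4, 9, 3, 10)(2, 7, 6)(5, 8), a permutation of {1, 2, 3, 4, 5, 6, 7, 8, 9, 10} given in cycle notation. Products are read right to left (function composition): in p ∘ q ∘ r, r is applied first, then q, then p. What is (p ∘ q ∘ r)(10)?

7

Chase 10: r(10) = 1; q(1) = 10; p(10) = 7. Hence (p ∘ q ∘ r)(10) = 7.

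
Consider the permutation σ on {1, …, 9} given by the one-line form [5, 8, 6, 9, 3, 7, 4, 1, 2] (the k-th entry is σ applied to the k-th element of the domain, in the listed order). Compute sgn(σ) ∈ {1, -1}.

1

In disjoint-cycle form the cycle lengths are 9.
A cycle of length ℓ contributes ℓ−1 transpositions, so σ is a product of 8 transpositions — even.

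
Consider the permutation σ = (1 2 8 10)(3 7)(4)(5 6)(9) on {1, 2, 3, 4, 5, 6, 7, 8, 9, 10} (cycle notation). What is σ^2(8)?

1

8 lies in the 4-cycle (1 2 8 10).
Advancing 2 steps from 8: 8 → 10 → 1.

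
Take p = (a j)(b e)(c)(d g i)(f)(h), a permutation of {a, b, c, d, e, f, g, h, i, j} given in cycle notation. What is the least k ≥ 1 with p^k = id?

6

The cycle type of p is (3, 2, 2, 1, 1, 1).
Since disjoint cycles commute, ord(p) = lcm(3, 2, 2) = 6.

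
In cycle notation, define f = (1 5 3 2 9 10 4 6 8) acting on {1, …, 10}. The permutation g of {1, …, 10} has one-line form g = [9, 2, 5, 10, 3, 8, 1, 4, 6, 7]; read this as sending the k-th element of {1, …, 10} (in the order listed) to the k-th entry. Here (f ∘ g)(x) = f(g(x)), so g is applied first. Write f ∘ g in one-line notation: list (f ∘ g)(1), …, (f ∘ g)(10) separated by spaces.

10 9 3 4 2 1 5 6 8 7

Chase each element through g then f: 1 → 9 → 10; 2 → 2 → 9; 3 → 5 → 3; 4 → 10 → 4; 5 → 3 → 2; 6 → 8 → 1; 7 → 1 → 5; 8 → 4 → 6; 9 → 6 → 8; 10 → 7 → 7.
Collecting the images, f ∘ g = [10 9 3 4 2 1 5 6 8 7].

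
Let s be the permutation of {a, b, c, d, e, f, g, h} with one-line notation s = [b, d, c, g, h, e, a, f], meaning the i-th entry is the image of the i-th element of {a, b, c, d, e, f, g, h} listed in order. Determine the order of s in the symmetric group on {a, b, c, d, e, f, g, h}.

Writing s as disjoint cycles, the cycle lengths are 4, 3, 1.
The order of s is the least common multiple of its cycle lengths: lcm(4, 3) = 12.

12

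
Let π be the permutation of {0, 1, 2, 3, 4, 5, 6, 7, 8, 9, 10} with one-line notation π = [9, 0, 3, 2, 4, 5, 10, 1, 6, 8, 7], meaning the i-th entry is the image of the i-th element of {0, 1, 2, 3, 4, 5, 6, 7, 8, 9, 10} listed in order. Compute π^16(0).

8

Tracing 0 → 9 → … returns to 0 after 7 steps, so 0 lies in a 7-cycle (0, 9, 8, 6, 10, 7, 1).
Powers repeat with period 7 on this cycle, and 16 mod 7 = 2, so π^16(0) = π^2(0).
Advancing 2 steps from 0: 0 → 9 → 8.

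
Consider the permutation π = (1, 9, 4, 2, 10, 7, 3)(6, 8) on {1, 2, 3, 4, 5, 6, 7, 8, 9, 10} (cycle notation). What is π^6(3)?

3 lies in the 7-cycle (1, 9, 4, 2, 10, 7, 3).
Advancing 6 steps from 3: 3 → 1 → 9 → 4 → 2 → 10 → 7.

7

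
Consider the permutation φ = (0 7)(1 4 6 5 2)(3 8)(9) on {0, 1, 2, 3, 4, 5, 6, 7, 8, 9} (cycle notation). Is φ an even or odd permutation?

The cycle lengths are 5, 2, 2, 1.
A cycle of length ℓ contributes ℓ−1 transpositions, so φ is a product of 4 + 1 + 1 = 6 transpositions — even.

even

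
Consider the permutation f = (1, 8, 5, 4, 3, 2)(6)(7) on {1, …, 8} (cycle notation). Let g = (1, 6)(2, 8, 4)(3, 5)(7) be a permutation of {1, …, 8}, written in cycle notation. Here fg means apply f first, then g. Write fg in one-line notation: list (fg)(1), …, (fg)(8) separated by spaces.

4 6 8 5 2 1 7 3

(fg)(x) = g(f(x)). Computing each image: g(f(1)) = g(8) = 4, g(f(2)) = g(1) = 6, g(f(3)) = g(2) = 8, g(f(4)) = g(3) = 5, g(f(5)) = g(4) = 2, g(f(6)) = g(6) = 1, g(f(7)) = g(7) = 7, g(f(8)) = g(5) = 3.
Hence fg = [4 6 8 5 2 1 7 3].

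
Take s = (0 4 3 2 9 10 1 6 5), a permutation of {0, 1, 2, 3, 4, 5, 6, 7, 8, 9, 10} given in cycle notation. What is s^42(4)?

6

4 lies in the 9-cycle (0 4 3 2 9 10 1 6 5).
Since the cycle has length 9, s^42 acts on it the same as s^6 (42 mod 9 = 6).
Stepping 6 places around the cycle: 4 → 3 → 2 → 9 → 10 → 1 → 6.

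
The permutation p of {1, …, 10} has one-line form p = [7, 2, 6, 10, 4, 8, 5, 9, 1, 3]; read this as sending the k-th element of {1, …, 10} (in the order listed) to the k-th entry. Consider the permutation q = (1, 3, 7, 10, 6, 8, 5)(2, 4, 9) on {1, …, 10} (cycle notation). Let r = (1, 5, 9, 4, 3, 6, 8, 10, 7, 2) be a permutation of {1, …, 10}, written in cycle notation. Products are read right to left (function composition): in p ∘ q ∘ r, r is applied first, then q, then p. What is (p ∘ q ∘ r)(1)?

Apply the permutations in order: r(1) = 5, then q(5) = 1, then p(1) = 7. So (p ∘ q ∘ r)(1) = 7.

7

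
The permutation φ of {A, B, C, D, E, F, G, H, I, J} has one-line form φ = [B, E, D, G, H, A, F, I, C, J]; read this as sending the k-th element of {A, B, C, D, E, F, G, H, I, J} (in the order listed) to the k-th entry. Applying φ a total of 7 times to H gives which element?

Tracing H → I → … returns to H after 9 steps, so H lies in a 9-cycle (A B E H I C D G F).
Stepping 7 places around the cycle: H → I → C → D → G → F → A → B.

B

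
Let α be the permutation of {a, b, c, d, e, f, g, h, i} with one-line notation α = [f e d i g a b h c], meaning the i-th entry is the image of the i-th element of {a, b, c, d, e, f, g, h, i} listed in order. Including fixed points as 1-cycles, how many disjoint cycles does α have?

4

The cycle decomposition is (a, f)(b, e, g)(c, d, i)(h), which has 4 cycles (counting 1-cycles).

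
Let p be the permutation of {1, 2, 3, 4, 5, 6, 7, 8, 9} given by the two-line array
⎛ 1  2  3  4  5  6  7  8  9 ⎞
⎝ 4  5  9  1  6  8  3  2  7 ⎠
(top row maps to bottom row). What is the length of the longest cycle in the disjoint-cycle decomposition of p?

4

Decomposing into disjoint cycles gives (1, 4)(2, 5, 6, 8)(3, 9, 7); the longest has length 4.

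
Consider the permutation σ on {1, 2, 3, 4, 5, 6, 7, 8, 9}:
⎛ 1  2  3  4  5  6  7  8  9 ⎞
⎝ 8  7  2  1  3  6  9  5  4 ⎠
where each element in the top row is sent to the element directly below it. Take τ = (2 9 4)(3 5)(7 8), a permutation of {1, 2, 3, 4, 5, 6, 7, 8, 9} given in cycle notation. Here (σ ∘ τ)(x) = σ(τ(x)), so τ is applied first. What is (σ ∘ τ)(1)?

8

τ(1) = 1, then σ(1) = 8; composing gives (σ ∘ τ)(1) = 8.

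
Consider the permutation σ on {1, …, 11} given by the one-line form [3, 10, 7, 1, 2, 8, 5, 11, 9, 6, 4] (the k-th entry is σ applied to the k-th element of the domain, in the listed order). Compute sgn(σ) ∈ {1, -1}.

In disjoint-cycle form the cycle lengths are 10, 1.
A cycle of length ℓ contributes ℓ−1 transpositions, so σ is a product of 9 transpositions — odd.

-1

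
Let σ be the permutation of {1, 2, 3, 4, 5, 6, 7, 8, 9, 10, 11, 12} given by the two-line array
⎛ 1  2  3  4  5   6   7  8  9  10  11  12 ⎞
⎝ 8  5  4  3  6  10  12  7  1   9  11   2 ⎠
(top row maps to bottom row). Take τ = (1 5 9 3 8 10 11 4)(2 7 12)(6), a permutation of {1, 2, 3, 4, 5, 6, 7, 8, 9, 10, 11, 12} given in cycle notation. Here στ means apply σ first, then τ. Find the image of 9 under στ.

5

(στ)(9) = τ(σ(9)). σ(9) = 1, then τ(1) = 5. So (στ)(9) = 5.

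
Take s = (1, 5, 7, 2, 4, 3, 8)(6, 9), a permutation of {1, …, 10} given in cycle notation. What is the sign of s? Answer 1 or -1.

The cycle lengths are 7, 2, 1.
A cycle is odd iff its length is even; s has 1 even-length cycle, so sgn(s) = (−1)^1 and s is odd.

-1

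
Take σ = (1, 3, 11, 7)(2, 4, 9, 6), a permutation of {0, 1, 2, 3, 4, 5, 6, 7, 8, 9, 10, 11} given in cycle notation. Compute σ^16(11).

11

11 lies in the 4-cycle (1, 3, 11, 7).
Since the cycle has length 4, σ^16 acts on it the same as σ^0 (16 mod 4 = 0).
So σ^16(11) = 11.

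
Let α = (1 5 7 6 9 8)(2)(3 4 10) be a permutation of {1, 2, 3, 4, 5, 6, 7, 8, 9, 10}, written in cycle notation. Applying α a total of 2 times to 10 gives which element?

10 lies in the 3-cycle (3 4 10).
Stepping 2 places around the cycle: 10 → 3 → 4.

4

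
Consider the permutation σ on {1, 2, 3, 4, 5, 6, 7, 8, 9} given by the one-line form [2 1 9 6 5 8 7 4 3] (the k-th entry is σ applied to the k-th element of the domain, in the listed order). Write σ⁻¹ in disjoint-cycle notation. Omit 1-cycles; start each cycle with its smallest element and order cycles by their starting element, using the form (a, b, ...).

The cycle decomposition of σ is (1, 2)(3, 9)(4, 6, 8).
The inverse reverses every cycle; in canonical form, σ⁻¹ = (1, 2)(3, 9)(4, 8, 6).

(1, 2)(3, 9)(4, 8, 6)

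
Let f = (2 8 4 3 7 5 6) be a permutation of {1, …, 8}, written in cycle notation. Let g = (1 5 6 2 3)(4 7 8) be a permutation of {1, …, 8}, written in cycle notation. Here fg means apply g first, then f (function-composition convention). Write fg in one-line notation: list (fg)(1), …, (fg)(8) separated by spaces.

6 7 1 5 2 8 4 3

(fg)(x) = f(g(x)). Computing each image: f(g(1)) = f(5) = 6, f(g(2)) = f(3) = 7, f(g(3)) = f(1) = 1, f(g(4)) = f(7) = 5, f(g(5)) = f(6) = 2, f(g(6)) = f(2) = 8, f(g(7)) = f(8) = 4, f(g(8)) = f(4) = 3.
Hence fg = [6 7 1 5 2 8 4 3].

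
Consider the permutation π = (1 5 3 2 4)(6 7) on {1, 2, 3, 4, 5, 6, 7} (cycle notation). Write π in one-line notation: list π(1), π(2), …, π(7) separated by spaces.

Image by image: 1↦5, 2↦4, 3↦2, 4↦1, 5↦3, 6↦7, 7↦6.
So the one-line form is 5 4 2 1 3 7 6.

5 4 2 1 3 7 6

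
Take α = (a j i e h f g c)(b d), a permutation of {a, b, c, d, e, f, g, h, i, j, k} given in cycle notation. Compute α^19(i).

i lies in the 8-cycle (a j i e h f g c).
Powers repeat with period 8 on this cycle, and 19 mod 8 = 3, so α^19(i) = α^3(i).
Advancing 3 steps from i: i → e → h → f.

f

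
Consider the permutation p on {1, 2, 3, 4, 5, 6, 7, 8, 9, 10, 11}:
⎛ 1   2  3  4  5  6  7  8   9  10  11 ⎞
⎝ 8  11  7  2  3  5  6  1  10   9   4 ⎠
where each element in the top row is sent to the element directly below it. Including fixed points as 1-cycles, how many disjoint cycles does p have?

The cycle decomposition is (1, 8)(2, 11, 4)(3, 7, 6, 5)(9, 10), which has 4 cycles (counting 1-cycles).

4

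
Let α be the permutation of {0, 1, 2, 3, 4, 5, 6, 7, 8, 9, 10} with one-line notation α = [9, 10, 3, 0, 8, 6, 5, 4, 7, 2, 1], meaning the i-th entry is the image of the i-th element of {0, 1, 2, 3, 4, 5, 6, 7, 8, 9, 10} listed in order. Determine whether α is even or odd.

odd

In disjoint-cycle form the cycle lengths are 4, 3, 2, 2.
A cycle of length ℓ contributes ℓ−1 transpositions, so α is a product of 3 + 2 + 1 + 1 = 7 transpositions — odd.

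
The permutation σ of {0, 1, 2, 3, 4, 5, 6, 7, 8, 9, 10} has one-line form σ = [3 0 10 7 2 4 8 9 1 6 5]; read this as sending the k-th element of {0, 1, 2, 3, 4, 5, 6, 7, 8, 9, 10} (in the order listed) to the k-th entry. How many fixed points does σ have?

No element satisfies σ(x) = x, so there are 0 fixed points.

0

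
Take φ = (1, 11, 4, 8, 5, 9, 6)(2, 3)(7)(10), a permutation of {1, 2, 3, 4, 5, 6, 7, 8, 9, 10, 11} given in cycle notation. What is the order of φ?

14

The cycle type of φ is (7, 2, 1, 1).
The order is lcm(7, 2) = 14.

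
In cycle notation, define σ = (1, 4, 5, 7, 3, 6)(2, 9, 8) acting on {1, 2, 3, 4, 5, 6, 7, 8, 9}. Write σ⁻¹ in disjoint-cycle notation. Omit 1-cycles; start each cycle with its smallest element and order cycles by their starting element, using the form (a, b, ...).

(1, 6, 3, 7, 5, 4)(2, 8, 9)

Inverting a permutation written in cycle notation just reverses the order within every cycle.
Reversing each cycle of σ and rotating so the smallest element leads gives (1, 6, 3, 7, 5, 4)(2, 8, 9).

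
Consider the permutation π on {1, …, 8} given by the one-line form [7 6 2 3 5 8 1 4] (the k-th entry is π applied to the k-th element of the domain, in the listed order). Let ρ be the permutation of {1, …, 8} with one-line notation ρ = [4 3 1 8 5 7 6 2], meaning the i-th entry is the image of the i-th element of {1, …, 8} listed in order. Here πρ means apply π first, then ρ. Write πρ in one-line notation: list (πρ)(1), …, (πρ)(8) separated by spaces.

(πρ)(x) = ρ(π(x)). Computing each image: ρ(π(1)) = ρ(7) = 6, ρ(π(2)) = ρ(6) = 7, ρ(π(3)) = ρ(2) = 3, ρ(π(4)) = ρ(3) = 1, ρ(π(5)) = ρ(5) = 5, ρ(π(6)) = ρ(8) = 2, ρ(π(7)) = ρ(1) = 4, ρ(π(8)) = ρ(4) = 8.
Hence πρ = [6 7 3 1 5 2 4 8].

6 7 3 1 5 2 4 8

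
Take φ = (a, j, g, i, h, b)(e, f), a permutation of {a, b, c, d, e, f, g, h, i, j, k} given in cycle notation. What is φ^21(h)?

h lies in the 6-cycle (a, j, g, i, h, b).
Powers repeat with period 6 on this cycle, and 21 mod 6 = 3, so φ^21(h) = φ^3(h).
Advancing 3 steps from h: h → b → a → j.

j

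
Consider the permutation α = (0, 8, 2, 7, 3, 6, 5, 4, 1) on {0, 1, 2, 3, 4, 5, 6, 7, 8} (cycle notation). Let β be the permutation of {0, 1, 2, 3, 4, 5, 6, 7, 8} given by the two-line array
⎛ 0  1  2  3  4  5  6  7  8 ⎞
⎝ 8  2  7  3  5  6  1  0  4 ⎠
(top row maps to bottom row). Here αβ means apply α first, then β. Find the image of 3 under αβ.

(αβ)(3) = β(α(3)). α(3) = 6, then β(6) = 1. So (αβ)(3) = 1.

1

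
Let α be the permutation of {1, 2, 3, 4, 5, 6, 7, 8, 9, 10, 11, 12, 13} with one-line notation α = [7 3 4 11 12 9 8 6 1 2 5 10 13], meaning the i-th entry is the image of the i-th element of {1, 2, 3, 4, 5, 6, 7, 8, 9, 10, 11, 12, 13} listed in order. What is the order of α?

Decomposing into disjoint cycles gives cycle lengths 7, 5, 1.
The order is lcm(7, 5) = 35.

35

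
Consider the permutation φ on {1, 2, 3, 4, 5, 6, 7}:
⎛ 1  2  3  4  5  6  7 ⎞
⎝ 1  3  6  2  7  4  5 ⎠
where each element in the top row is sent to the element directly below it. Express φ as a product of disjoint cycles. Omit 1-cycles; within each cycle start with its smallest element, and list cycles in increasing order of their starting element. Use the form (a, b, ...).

(2, 3, 6, 4)(5, 7)

Start at 2 and follow images: 2 → 3 → 6 → 4 → 2, giving the cycle (2, 3, 6, 4).
Repeating from the next unused element and collecting all non-trivial cycles gives (2, 3, 6, 4)(5, 7).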